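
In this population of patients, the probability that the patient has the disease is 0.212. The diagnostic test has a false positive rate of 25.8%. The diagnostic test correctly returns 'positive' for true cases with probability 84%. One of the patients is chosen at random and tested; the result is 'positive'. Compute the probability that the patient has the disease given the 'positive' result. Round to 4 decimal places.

Write H for 'the patient has the disease'. Prior odds H:¬H = 0.212/0.788 = 0.26904. For the 'positive' outcome, the likelihood ratio is 0.84/0.258 = 3.2558.
Posterior odds = 0.26904 × 3.2558 = 0.87593, so P(H|E) = 0.87593/(1+0.87593) = 0.4669.

P(H | E) ≈ 0.4669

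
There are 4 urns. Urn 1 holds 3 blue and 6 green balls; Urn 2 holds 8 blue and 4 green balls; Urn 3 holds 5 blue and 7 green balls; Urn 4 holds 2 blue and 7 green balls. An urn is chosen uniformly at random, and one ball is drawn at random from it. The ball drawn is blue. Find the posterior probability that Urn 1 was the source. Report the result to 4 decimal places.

P(blue|Urn 1) = 0.3333; P(blue|Urn 2) = 0.6667; P(blue|Urn 3) = 0.4167; P(blue|Urn 4) = 0.2222.
Prior × likelihood for each source: 0.25·0.3333=0.08333, 0.25·0.6667=0.1667, 0.25·0.4167=0.1042, 0.25·0.2222=0.05556. Summing gives P(blue) = 0.40972.
P(Urn 1 | blue) = 0.08333 / 0.40972 = 0.2034.

Posterior probability ≈ 0.2034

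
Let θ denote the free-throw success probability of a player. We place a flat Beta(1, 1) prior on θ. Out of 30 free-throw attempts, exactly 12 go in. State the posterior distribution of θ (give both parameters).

Posterior: Beta(13, 19)

The binomial likelihood is conjugate to the Beta prior: with 12 successes and 18 failures, the posterior is Beta(1+12, 1+18) = Beta(13, 19).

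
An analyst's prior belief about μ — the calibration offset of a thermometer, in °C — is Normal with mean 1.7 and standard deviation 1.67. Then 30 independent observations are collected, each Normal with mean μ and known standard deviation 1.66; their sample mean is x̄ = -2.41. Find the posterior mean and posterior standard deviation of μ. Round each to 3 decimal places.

Posterior mean ≈ -2.279; posterior SD ≈ 0.298

Prior precision 1/τ₀² = 1/1.67² = 0.358564; data precision n/σ² = 30/1.66² = 10.8869.
Posterior precision = 0.358564 + 10.8869 = 11.2455, giving posterior SD = 1/√11.2455 = 0.298.
Posterior mean = (0.358564·1.7 + 10.8869·-2.41) / 11.2455 = -2.279.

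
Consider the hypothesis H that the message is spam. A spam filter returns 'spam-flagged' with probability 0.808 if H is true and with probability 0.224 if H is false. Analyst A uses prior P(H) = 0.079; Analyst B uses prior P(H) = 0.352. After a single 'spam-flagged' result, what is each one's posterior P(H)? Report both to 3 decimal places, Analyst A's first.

Analyst A: 0.236; Analyst B: 0.662

P('+'|H) = 0.808, P('+'|¬H) = 0.224.
Analyst A: numerator 0.808·0.079 = 0.063832; evidence = 0.063832+0.224·0.921 = 0.27014; posterior = 0.236.
Analyst B: numerator 0.808·0.352 = 0.28442; evidence = 0.28442+0.224·0.648 = 0.42957; posterior = 0.662.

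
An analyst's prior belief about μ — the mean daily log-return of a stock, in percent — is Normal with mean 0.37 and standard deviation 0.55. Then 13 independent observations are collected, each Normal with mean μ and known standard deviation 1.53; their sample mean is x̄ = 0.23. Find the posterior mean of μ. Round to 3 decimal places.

Prior precision 1/τ₀² = 1/0.55² = 3.30579; data precision n/σ² = 13/1.53² = 5.55342.
Posterior precision = 3.30579 + 5.55342 = 8.85920.
Posterior mean = (3.30579·0.37 + 5.55342·0.23) / 8.85920 = 0.282.

Posterior mean ≈ 0.282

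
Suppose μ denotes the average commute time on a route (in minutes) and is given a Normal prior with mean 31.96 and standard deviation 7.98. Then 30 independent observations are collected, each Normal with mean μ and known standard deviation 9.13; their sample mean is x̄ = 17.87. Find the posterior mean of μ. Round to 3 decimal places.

Posterior mean ≈ 18.459

With known σ, the Normal prior is conjugate. Weight on the data is w = (n/σ²)/(n/σ² + 1/τ₀²) = 0.359898/(0.359898+0.0157034) = 0.95819.
Posterior mean = w·x̄ + (1−w)·μ₀ = 0.95819·17.87 + 0.041809·31.96 = 18.459.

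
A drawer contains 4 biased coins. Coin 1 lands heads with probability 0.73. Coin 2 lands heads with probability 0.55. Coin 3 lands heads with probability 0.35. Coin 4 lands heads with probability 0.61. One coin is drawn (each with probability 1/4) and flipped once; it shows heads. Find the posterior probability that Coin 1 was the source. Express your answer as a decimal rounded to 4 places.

Tabulate prior·likelihood by source: [1] prior 0.25, lik 0.73, product 0.1825; [2] prior 0.25, lik 0.55, product 0.1375; [3] prior 0.25, lik 0.35, product 0.08750; [4] prior 0.25, lik 0.61, product 0.1525.
Normalizing constant = 0.56000; the posterior for Coin 1 is its product over the sum, 0.1825/0.56000 = 0.3259.

Posterior probability ≈ 0.3259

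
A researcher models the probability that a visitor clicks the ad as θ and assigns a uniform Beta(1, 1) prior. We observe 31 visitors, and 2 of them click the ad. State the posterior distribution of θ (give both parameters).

Posterior: Beta(3, 30)

Observing 2 successes and 29 failures updates Beta(1, 1) by adding the success and failure counts to the two shape parameters: α = 1+2 = 3, β = 1+29 = 30.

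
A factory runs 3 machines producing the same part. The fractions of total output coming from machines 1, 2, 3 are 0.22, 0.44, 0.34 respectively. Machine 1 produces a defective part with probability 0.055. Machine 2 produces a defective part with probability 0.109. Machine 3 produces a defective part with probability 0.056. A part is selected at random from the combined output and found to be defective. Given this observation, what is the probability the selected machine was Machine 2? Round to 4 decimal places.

P(defective|M1) = 0.055; P(defective|M2) = 0.109; P(defective|M3) = 0.056.
Prior × likelihood for each source: 0.22·0.055=0.01210, 0.44·0.109=0.04796, 0.34·0.056=0.01904. Summing gives P(defective) = 0.079100.
P(Machine 2 | defective) = 0.04796 / 0.079100 = 0.6063.

Posterior probability ≈ 0.6063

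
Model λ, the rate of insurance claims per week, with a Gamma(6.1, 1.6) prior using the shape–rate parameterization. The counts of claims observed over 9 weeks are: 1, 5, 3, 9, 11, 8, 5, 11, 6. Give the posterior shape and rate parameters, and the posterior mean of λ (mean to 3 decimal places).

Total count ∑xᵢ = 59 over n = 9 weeks.
Gamma is conjugate to the Poisson likelihood: posterior is Gamma(shape = 6.1+59 = 65.1, rate = 1.6+9 = 10.6).
E[λ | data] = 65.1/10.6 = 6.142.

Posterior: Gamma(shape=65.1, rate=10.6); mean ≈ 6.142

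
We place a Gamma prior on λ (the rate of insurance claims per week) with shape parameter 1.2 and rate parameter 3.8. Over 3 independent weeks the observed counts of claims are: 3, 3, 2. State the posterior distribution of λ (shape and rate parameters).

Total count ∑xᵢ = 8 over n = 3 weeks.
Gamma is conjugate to the Poisson likelihood: posterior is Gamma(shape = 1.2+8 = 9.2, rate = 3.8+3 = 6.8).

Posterior: Gamma(shape=9.2, rate=6.8)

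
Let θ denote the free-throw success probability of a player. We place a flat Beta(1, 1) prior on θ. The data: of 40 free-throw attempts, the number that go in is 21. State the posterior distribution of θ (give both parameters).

Posterior: Beta(22, 20)

The binomial likelihood is conjugate to the Beta prior: with 21 successes and 19 failures, the posterior is Beta(1+21, 1+19) = Beta(22, 20).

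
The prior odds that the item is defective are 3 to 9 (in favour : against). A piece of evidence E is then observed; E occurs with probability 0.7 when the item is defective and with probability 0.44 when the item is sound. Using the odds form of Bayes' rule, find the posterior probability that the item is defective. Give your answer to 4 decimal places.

Prior odds = 3/9 = 0.33333.
Likelihood ratio for E = 0.7/0.44 = 1.5909.
Posterior odds = prior odds × LR = 0.53030.
Posterior probability = odds/(1+odds) = 0.53030/1.5303 = 0.3465.

Posterior probability ≈ 0.3465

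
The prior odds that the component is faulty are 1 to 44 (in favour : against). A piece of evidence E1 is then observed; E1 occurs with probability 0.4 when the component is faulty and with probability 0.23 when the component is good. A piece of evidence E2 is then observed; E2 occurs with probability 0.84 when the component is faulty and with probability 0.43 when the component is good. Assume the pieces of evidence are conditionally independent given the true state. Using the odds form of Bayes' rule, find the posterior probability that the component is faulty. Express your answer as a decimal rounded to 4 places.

Prior odds = 1/44 = 0.022727.
Likelihood ratio for E1 = 0.4/0.23 = 1.7391.
Likelihood ratio for E2 = 0.84/0.43 = 1.9535.
Posterior odds = prior odds × LR₁ × LR₂ = 0.077213.
Posterior probability = odds/(1+odds) = 0.077213/1.0772 = 0.0717.

Posterior probability ≈ 0.0717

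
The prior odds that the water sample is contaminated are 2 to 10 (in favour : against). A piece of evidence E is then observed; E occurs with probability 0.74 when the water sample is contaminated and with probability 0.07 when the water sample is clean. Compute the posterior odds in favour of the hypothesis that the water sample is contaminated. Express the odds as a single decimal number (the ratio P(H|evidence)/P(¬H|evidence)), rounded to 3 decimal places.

Posterior odds ≈ 2.114

Prior odds = 2/10 = 0.20000. In log-odds, ln(0.20000) = -1.6094.
Add log likelihood ratio: ln(10.571) = 2.3582.
Posterior log-odds = 0.74872, so posterior odds = exp(0.74872) = 2.1143.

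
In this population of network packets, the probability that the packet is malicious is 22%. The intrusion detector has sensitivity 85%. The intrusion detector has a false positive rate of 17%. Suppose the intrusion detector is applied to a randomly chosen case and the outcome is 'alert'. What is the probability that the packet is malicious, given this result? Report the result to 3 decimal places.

P(H | E) ≈ 0.585

Let H be the event that the packet is malicious. P(H) = 0.22, so P(¬H) = 0.78. With E the 'alert' result, P(E|H) = 0.85 and P(E|¬H) = 0.17.
P(E) = 0.85·0.22 + 0.17·0.78 = 0.18700 + 0.13260 = 0.31960.
By Bayes' theorem, P(H|E) = 0.18700 / 0.31960 = 0.585.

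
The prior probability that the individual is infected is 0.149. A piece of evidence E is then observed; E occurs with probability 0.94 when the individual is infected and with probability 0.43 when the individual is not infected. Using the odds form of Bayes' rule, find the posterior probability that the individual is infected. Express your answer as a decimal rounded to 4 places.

Posterior probability ≈ 0.2768

Prior odds = 0.149/(1−0.149) = 0.17509.
Likelihood ratio for E = 0.94/0.43 = 2.1860.
Posterior odds = prior odds × LR = 0.38275.
Posterior probability = odds/(1+odds) = 0.38275/1.3828 = 0.2768.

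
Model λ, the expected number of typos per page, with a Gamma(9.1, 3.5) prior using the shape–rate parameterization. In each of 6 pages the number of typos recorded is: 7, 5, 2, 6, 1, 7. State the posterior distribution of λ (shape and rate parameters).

The Poisson likelihood adds the total count to the shape and the number of exposure periods to the rate. Here ∑xᵢ = 28 and n = 6, so shape 9.1→37.1 and rate 3.5→9.5.

Posterior: Gamma(shape=37.1, rate=9.5)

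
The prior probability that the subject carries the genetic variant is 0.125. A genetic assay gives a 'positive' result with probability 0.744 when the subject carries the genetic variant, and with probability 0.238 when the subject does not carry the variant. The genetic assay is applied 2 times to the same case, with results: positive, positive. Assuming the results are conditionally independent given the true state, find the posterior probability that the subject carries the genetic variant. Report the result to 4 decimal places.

Posterior P(H) ≈ 0.5826

Let H be the event that the subject carries the genetic variant; start with P(H) = 0.125. P('positive'|H) = 0.744, P('positive'|¬H) = 0.238.
Update on result 1 ('positive'): P(H) ← 0.744·0.1250 / (0.744·0.1250 + 0.238·0.8750) = 0.093000/0.30125 = 0.3087.
Update on result 2 ('positive'): P(H) ← 0.744·0.3087 / (0.744·0.3087 + 0.238·0.6913) = 0.22968/0.39421 = 0.5826.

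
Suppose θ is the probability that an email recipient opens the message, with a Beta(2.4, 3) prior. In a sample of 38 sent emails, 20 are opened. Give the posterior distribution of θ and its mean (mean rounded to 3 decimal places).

The binomial likelihood is conjugate to the Beta prior: with 20 successes and 18 failures, the posterior is Beta(2.4+20, 3+18) = Beta(22.4, 21).
Posterior mean = α/(α+β) = 22.4/43.4 = 0.516.

Posterior: Beta(22.4, 21); mean ≈ 0.516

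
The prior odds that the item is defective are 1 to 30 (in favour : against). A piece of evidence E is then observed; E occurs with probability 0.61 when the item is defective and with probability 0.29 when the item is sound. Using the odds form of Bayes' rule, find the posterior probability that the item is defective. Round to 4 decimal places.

Prior odds = 1/30 = 0.033333.
Likelihood ratio for E = 0.61/0.29 = 2.1034.
Posterior odds = prior odds × LR = 0.070115.
Posterior probability = odds/(1+odds) = 0.070115/1.0701 = 0.0655.

Posterior probability ≈ 0.0655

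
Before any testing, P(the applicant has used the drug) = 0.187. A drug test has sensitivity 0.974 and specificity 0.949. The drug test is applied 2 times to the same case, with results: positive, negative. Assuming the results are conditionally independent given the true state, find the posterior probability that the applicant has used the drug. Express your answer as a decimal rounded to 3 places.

With H the event that the applicant has used the drug, the joint likelihood of the observed sequence is P(data|H) = 0.974·0.026 = 0.025324 and P(data|¬H) = 0.051·0.949 = 0.048399.
Bayes: P(H|data) = 0.187·0.025324 / (0.187·0.025324 + 0.813·0.048399) = 0.0047356/0.044084 = 0.1074.

Posterior P(H) ≈ 0.107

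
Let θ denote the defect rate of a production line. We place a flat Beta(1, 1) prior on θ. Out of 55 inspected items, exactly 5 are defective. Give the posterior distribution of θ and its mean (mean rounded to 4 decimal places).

Posterior: Beta(6, 51); mean ≈ 0.1053

Observing 5 successes and 50 failures updates Beta(1, 1) by adding the success and failure counts to the two shape parameters: α = 1+5 = 6, β = 1+50 = 51.
Posterior mean = α/(α+β) = 6/57 = 0.1053.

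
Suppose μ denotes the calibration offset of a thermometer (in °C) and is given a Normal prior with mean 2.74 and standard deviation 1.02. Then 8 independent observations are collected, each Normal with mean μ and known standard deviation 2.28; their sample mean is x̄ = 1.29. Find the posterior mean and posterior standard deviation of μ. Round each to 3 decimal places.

Posterior mean ≈ 1.847; posterior SD ≈ 0.632

Prior precision 1/τ₀² = 1/1.02² = 0.961169; data precision n/σ² = 8/2.28² = 1.53894.
Posterior precision = 0.961169 + 1.53894 = 2.50010, giving posterior SD = 1/√2.50010 = 0.632.
Posterior mean = (0.961169·2.74 + 1.53894·1.29) / 2.50010 = 1.847.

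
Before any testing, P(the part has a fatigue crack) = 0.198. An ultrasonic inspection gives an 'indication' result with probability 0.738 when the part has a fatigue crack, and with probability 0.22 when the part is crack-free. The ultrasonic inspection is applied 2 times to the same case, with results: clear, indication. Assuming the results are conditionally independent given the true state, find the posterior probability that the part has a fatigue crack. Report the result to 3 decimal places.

With H the event that the part has a fatigue crack, the joint likelihood of the observed sequence is P(data|H) = 0.262·0.738 = 0.19336 and P(data|¬H) = 0.78·0.22 = 0.17160.
Bayes: P(H|data) = 0.198·0.19336 / (0.198·0.19336 + 0.802·0.17160) = 0.038284/0.17591 = 0.2176.

Posterior P(H) ≈ 0.218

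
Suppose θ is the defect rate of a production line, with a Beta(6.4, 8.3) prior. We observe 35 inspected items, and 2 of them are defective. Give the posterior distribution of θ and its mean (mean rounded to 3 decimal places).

Observing 2 successes and 33 failures updates Beta(6.4, 8.3) by adding the success and failure counts to the two shape parameters: α = 6.4+2 = 8.4, β = 8.3+33 = 41.3.
E[θ | data] = 8.4/(8.4+41.3) = 0.169.

Posterior: Beta(8.4, 41.3); mean ≈ 0.169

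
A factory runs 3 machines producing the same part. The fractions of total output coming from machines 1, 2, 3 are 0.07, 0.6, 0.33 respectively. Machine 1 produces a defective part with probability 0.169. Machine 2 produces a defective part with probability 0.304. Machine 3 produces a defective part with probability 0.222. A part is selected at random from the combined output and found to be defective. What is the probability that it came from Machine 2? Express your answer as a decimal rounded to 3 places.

P(defective|M1) = 0.169; P(defective|M2) = 0.304; P(defective|M3) = 0.222.
Prior × likelihood for each source: 0.07·0.169=0.01183, 0.6·0.304=0.1824, 0.33·0.222=0.07326. Summing gives P(defective) = 0.26749.
P(Machine 2 | defective) = 0.1824 / 0.26749 = 0.682.

Posterior probability ≈ 0.682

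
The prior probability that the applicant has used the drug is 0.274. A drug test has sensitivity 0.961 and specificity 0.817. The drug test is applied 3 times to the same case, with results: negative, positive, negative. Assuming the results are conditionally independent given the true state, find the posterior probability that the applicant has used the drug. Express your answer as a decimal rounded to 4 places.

Let H be the event that the applicant has used the drug; start with P(H) = 0.274. P('positive'|H) = 0.961, P('positive'|¬H) = 0.183.
Update on result 1 ('negative'): P(H) ← 0.039·0.2740 / (0.039·0.2740 + 0.817·0.7260) = 0.010686/0.60383 = 0.0177.
Update on result 2 ('positive'): P(H) ← 0.961·0.0177 / (0.961·0.0177 + 0.183·0.9823) = 0.017007/0.19677 = 0.0864.
Update on result 3 ('negative'): P(H) ← 0.039·0.0864 / (0.039·0.0864 + 0.817·0.9136) = 0.0033708/0.74976 = 0.0045.

Posterior P(H) ≈ 0.0045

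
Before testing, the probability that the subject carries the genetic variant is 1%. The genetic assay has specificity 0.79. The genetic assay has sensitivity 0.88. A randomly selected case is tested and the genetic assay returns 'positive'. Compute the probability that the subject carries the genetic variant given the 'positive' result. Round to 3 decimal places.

P(H | E) ≈ 0.041

Let H be the event that the subject carries the genetic variant. P(H) = 0.01, so P(¬H) = 0.99. With E the 'positive' result, P(E|H) = 0.88 and P(E|¬H) = 0.21.
P(E) = 0.88·0.01 + 0.21·0.99 = 0.0088000 + 0.20790 = 0.21670.
By Bayes' theorem, P(H|E) = 0.0088000 / 0.21670 = 0.041.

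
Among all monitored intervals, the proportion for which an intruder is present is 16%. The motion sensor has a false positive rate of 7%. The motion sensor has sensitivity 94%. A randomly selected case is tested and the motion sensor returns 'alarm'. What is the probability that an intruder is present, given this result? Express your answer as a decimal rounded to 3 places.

P(H | E) ≈ 0.719

Write H for 'an intruder is present'. Prior odds H:¬H = 0.16/0.84 = 0.19048. For the 'alarm' outcome, the likelihood ratio is 0.94/0.07 = 13.429.
Posterior odds = 0.19048 × 13.429 = 2.5578, so P(H|E) = 2.5578/(1+2.5578) = 0.719.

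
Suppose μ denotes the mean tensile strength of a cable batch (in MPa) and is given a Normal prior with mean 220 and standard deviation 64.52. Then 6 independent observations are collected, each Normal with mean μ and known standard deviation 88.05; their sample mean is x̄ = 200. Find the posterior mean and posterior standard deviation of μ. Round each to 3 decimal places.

Posterior mean ≈ 204.737; posterior SD ≈ 31.402

With known σ, the Normal prior is conjugate. Weight on the data is w = (n/σ²)/(n/σ² + 1/τ₀²) = 0.00077391/(0.00077391+0.00024022) = 0.76313.
Posterior mean = w·x̄ + (1−w)·μ₀ = 0.76313·200 + 0.23687·220 = 204.737. Posterior variance = 1/(0.00077391+0.00024022) = 986.062, so SD = 31.402.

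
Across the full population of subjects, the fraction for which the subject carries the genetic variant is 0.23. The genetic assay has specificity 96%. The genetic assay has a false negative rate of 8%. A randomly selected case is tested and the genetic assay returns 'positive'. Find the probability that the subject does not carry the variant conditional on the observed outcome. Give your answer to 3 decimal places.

P(¬H | E) ≈ 0.127

Let H be the event that the subject carries the genetic variant. P(H) = 0.23, so P(¬H) = 0.77. With E the 'positive' result, P(E|H) = 0.92 and P(E|¬H) = 0.04.
P(E) = 0.92·0.23 + 0.04·0.77 = 0.21160 + 0.030800 = 0.24240.
By Bayes' theorem, P(H|E) = 0.21160 / 0.24240 = 0.873. Hence P(¬H|E) = 1 − 0.873 = 0.127.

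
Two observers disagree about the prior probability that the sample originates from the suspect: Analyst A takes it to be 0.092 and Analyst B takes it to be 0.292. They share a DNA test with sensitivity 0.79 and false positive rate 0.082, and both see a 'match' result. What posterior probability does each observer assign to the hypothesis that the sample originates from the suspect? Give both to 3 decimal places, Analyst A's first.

P('+'|H) = 0.79, P('+'|¬H) = 0.082.
Analyst A: numerator 0.79·0.092 = 0.072680; evidence = 0.072680+0.082·0.908 = 0.14714; posterior = 0.494.
Analyst B: numerator 0.79·0.292 = 0.23068; evidence = 0.23068+0.082·0.708 = 0.28874; posterior = 0.799.

Analyst A: 0.494; Analyst B: 0.799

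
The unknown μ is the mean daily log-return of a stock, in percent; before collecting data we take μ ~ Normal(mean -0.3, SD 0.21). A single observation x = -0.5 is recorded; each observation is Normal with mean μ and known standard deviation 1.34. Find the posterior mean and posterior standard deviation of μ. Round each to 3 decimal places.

Posterior mean ≈ -0.305; posterior SD ≈ 0.207

Prior precision 1/τ₀² = 1/0.21² = 22.6757; data precision n/σ² = 1/1.34² = 0.556917.
Posterior precision = 22.6757 + 0.556917 = 23.2327, giving posterior SD = 1/√23.2327 = 0.207.
Posterior mean = (22.6757·-0.3 + 0.556917·-0.5) / 23.2327 = -0.305.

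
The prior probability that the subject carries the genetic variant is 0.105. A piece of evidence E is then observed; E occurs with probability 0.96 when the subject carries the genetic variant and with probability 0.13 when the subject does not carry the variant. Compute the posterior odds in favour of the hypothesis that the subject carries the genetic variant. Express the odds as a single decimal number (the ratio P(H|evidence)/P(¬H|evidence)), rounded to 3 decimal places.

Posterior odds ≈ 0.866

Prior odds = 0.105/(1−0.105) = 0.11732.
Likelihood ratio for E = 0.96/0.13 = 7.3846.
Posterior odds = prior odds × LR = 0.86635.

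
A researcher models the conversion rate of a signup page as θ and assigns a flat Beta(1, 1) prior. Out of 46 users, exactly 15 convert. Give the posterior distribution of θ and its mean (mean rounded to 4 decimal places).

The binomial likelihood is conjugate to the Beta prior: with 15 successes and 31 failures, the posterior is Beta(1+15, 1+31) = Beta(16, 32).
Posterior mean = α/(α+β) = 16/48 = 0.3333.

Posterior: Beta(16, 32); mean ≈ 0.3333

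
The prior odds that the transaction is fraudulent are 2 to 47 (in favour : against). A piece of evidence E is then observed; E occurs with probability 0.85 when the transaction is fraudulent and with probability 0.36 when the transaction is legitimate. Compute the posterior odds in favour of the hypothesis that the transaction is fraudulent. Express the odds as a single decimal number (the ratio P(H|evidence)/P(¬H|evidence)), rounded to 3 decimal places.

Prior odds = 2/47 = 0.042553.
Likelihood ratio for E = 0.85/0.36 = 2.3611.
Posterior odds = prior odds × LR = 0.10047.

Posterior odds ≈ 0.100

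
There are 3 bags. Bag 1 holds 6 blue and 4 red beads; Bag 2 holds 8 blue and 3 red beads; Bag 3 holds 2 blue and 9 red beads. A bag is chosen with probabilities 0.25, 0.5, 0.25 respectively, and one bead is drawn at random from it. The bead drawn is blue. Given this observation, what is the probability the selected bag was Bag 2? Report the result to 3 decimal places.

Tabulate prior·likelihood by source: [1] prior 0.25, lik 0.6, product 0.1500; [2] prior 0.5, lik 0.7273, product 0.3636; [3] prior 0.25, lik 0.1818, product 0.04545.
Normalizing constant = 0.55909; the posterior for Bag 2 is its product over the sum, 0.3636/0.55909 = 0.650.

Posterior probability ≈ 0.650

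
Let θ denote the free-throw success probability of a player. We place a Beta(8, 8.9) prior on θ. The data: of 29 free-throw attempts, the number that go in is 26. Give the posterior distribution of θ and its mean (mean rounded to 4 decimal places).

The binomial likelihood is conjugate to the Beta prior: with 26 successes and 3 failures, the posterior is Beta(8+26, 8.9+3) = Beta(34, 11.9).
Posterior mean = α/(α+β) = 34/45.9 = 0.7407.

Posterior: Beta(34, 11.9); mean ≈ 0.7407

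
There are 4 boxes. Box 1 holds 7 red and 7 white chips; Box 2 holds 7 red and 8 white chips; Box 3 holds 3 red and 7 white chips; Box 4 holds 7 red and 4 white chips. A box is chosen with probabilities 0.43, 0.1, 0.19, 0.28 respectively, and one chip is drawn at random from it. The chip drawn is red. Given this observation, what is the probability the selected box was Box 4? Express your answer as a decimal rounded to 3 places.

Tabulate prior·likelihood by source: [1] prior 0.43, lik 0.5, product 0.2150; [2] prior 0.1, lik 0.4667, product 0.04667; [3] prior 0.19, lik 0.3, product 0.05700; [4] prior 0.28, lik 0.6364, product 0.1782.
Normalizing constant = 0.49685; the posterior for Box 4 is its product over the sum, 0.1782/0.49685 = 0.359.

Posterior probability ≈ 0.359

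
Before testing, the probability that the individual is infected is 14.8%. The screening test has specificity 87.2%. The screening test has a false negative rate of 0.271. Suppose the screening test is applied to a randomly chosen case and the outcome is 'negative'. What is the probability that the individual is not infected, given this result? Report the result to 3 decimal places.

Write H for 'the individual is infected'. Prior odds H:¬H = 0.148/0.852 = 0.17371. For the 'negative' outcome, the likelihood ratio is 0.271/0.872 = 0.31078.
Posterior odds = 0.17371 × 0.31078 = 0.053985, so P(H|E) = 0.053985/(1+0.053985) = 0.051. Then P(¬H|E) = 1 − 0.051 = 0.949.

P(¬H | E) ≈ 0.949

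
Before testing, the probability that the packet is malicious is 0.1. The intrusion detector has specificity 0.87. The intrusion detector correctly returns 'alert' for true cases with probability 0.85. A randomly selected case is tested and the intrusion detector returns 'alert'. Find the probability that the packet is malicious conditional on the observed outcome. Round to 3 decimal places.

Write H for 'the packet is malicious'. Prior odds H:¬H = 0.1/0.9 = 0.11111. For the 'alert' outcome, the likelihood ratio is 0.85/0.13 = 6.5385.
Posterior odds = 0.11111 × 6.5385 = 0.72650, so P(H|E) = 0.72650/(1+0.72650) = 0.421.

P(H | E) ≈ 0.421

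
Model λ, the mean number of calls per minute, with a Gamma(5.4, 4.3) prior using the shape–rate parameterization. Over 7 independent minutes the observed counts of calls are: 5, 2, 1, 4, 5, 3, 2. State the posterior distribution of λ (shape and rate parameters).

Posterior: Gamma(shape=27.4, rate=11.3)

Total count ∑xᵢ = 22 over n = 7 minutes.
Gamma is conjugate to the Poisson likelihood: posterior is Gamma(shape = 5.4+22 = 27.4, rate = 4.3+7 = 11.3).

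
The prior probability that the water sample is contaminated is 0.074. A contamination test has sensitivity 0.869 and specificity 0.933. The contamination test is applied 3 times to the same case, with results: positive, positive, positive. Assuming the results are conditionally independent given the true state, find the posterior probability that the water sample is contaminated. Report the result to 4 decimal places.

Let H be the event that the water sample is contaminated; start with P(H) = 0.074. P('positive'|H) = 0.869, P('positive'|¬H) = 0.067.
Update on result 1 ('positive'): P(H) ← 0.869·0.0740 / (0.869·0.0740 + 0.067·0.9260) = 0.064306/0.12635 = 0.5090.
Update on result 2 ('positive'): P(H) ← 0.869·0.5090 / (0.869·0.5090 + 0.067·0.4910) = 0.44229/0.47519 = 0.9308.
Update on result 3 ('positive'): P(H) ← 0.869·0.9308 / (0.869·0.9308 + 0.067·0.0692) = 0.80883/0.81347 = 0.9943.

Posterior P(H) ≈ 0.9943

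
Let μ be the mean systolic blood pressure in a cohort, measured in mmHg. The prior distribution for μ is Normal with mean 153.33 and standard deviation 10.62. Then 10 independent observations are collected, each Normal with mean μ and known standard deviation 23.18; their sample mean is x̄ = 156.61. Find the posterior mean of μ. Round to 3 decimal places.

Prior precision 1/τ₀² = 1/10.62² = 0.00886647; data precision n/σ² = 10/23.18² = 0.0186111.
Posterior precision = 0.00886647 + 0.0186111 = 0.0274776.
Posterior mean = (0.00886647·153.33 + 0.0186111·156.61) / 0.0274776 = 155.552.

Posterior mean ≈ 155.552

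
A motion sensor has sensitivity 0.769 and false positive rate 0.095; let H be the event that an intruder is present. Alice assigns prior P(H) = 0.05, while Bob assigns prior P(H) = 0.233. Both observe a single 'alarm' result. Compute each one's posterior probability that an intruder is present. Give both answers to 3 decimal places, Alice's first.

Alice: 0.299; Bob: 0.711

The likelihood ratio for an 'alarm' result is 0.769/0.095 = 8.0947.
Alice: prior odds 0.05/0.95 = 0.052632; posterior odds 0.42604; posterior probability 0.299.
Bob: prior odds 0.233/0.767 = 0.30378; posterior odds 2.4590; posterior probability 0.711.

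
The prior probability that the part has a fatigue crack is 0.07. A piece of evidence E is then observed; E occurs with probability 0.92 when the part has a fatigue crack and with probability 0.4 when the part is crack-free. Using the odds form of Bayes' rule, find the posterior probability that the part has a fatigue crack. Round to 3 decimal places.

Posterior probability ≈ 0.148

Prior odds = 0.07/(1−0.07) = 0.075269.
Likelihood ratio for E = 0.92/0.4 = 2.3000.
Posterior odds = prior odds × LR = 0.17312.
Posterior probability = odds/(1+odds) = 0.17312/1.1731 = 0.148.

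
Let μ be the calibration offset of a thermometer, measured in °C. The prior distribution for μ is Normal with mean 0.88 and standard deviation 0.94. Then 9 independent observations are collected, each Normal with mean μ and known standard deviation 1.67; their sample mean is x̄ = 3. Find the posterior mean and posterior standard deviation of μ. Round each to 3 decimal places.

Prior precision 1/τ₀² = 1/0.94² = 1.13173; data precision n/σ² = 9/1.67² = 3.22708.
Posterior precision = 1.13173 + 3.22708 = 4.35881, giving posterior SD = 1/√4.35881 = 0.479.
Posterior mean = (1.13173·0.88 + 3.22708·3) / 4.35881 = 2.450.

Posterior mean ≈ 2.450; posterior SD ≈ 0.479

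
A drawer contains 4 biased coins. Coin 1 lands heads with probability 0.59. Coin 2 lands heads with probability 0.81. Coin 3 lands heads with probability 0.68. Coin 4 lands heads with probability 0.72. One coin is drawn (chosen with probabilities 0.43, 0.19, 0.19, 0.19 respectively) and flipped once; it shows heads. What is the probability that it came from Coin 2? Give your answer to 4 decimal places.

Posterior probability ≈ 0.2285

P(heads|C1) = 0.59; P(heads|C2) = 0.81; P(heads|C3) = 0.68; P(heads|C4) = 0.72.
Prior × likelihood for each source: 0.43·0.59=0.2537, 0.19·0.81=0.1539, 0.19·0.68=0.1292, 0.19·0.72=0.1368. Summing gives P(heads) = 0.67360.
P(Coin 2 | heads) = 0.1539 / 0.67360 = 0.2285.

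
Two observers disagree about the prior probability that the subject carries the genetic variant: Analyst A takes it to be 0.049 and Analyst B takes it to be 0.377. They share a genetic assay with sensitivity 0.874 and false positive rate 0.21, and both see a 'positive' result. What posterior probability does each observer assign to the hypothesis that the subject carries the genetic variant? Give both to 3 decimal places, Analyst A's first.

Analyst A: 0.177; Analyst B: 0.716

The likelihood ratio for a 'positive' result is 0.874/0.21 = 4.1619.
Analyst A: prior odds 0.049/0.951 = 0.051525; posterior odds 0.21444; posterior probability 0.177.
Analyst B: prior odds 0.377/0.623 = 0.60514; posterior odds 2.5185; posterior probability 0.716.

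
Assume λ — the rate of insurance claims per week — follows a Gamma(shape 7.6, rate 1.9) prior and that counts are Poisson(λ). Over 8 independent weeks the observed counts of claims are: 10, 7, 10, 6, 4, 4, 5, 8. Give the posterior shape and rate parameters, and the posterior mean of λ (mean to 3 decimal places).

Posterior: Gamma(shape=61.6, rate=9.9); mean ≈ 6.222

The Poisson likelihood adds the total count to the shape and the number of exposure periods to the rate. Here ∑xᵢ = 54 and n = 8, so shape 7.6→61.6 and rate 1.9→9.9.
Posterior mean = shape/rate = 61.6/9.9 = 6.222.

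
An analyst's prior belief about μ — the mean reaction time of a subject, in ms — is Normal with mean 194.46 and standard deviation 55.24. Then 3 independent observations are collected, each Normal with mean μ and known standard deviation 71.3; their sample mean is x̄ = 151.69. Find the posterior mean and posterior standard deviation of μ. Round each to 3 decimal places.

Posterior mean ≈ 166.961; posterior SD ≈ 33.008

With known σ, the Normal prior is conjugate. Weight on the data is w = (n/σ²)/(n/σ² + 1/τ₀²) = 0.00059012/(0.00059012+0.00032771) = 0.64295.
Posterior mean = w·x̄ + (1−w)·μ₀ = 0.64295·151.69 + 0.35705·194.46 = 166.961. Posterior variance = 1/(0.00059012+0.00032771) = 1089.52, so SD = 33.008.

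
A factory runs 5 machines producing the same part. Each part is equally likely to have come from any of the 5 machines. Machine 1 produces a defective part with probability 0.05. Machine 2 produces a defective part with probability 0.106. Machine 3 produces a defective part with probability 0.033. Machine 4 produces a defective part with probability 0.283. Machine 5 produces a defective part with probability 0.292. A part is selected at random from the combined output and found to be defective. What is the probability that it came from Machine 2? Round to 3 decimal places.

Tabulate prior·likelihood by source: [1] prior 0.2, lik 0.05, product 0.01000; [2] prior 0.2, lik 0.106, product 0.02120; [3] prior 0.2, lik 0.033, product 0.006600; [4] prior 0.2, lik 0.283, product 0.05660; [5] prior 0.2, lik 0.292, product 0.05840.
Normalizing constant = 0.15280; the posterior for Machine 2 is its product over the sum, 0.02120/0.15280 = 0.139.

Posterior probability ≈ 0.139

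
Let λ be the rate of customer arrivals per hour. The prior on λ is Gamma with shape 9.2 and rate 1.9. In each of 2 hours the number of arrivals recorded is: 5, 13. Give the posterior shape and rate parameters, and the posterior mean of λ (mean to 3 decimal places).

Posterior: Gamma(shape=27.2, rate=3.9); mean ≈ 6.974

The Poisson likelihood adds the total count to the shape and the number of exposure periods to the rate. Here ∑xᵢ = 18 and n = 2, so shape 9.2→27.2 and rate 1.9→3.9.
E[λ | data] = 27.2/3.9 = 6.974.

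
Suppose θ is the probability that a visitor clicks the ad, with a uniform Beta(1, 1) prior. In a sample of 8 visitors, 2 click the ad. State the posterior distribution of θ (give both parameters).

Observing 2 successes and 6 failures updates Beta(1, 1) by adding the success and failure counts to the two shape parameters: α = 1+2 = 3, β = 1+6 = 7.

Posterior: Beta(3, 7)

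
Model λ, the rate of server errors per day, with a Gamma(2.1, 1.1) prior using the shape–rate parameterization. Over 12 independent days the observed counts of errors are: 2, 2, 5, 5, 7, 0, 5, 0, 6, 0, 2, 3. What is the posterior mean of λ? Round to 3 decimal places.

Posterior mean ≈ 2.985

The Poisson likelihood adds the total count to the shape and the number of exposure periods to the rate. Here ∑xᵢ = 37 and n = 12, so shape 2.1→39.1 and rate 1.1→13.1.
E[λ | data] = 39.1/13.1 = 2.985.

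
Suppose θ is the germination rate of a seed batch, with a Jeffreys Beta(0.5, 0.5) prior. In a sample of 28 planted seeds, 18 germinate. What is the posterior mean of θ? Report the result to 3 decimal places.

Observing 18 successes and 10 failures updates Beta(0.5, 0.5) by adding the success and failure counts to the two shape parameters: α = 0.5+18 = 18.5, β = 0.5+10 = 10.5.
E[θ | data] = 18.5/(18.5+10.5) = 0.638.

Posterior mean ≈ 0.638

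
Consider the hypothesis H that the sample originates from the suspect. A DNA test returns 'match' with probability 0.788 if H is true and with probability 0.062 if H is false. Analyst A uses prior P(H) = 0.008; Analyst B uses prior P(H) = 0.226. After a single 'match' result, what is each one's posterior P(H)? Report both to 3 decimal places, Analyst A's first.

Analyst A: 0.093; Analyst B: 0.788

The likelihood ratio for a 'match' result is 0.788/0.062 = 12.710.
Analyst A: prior odds 0.008/0.992 = 0.0080645; posterior odds 0.10250; posterior probability 0.093.
Analyst B: prior odds 0.226/0.774 = 0.29199; posterior odds 3.7111; posterior probability 0.788.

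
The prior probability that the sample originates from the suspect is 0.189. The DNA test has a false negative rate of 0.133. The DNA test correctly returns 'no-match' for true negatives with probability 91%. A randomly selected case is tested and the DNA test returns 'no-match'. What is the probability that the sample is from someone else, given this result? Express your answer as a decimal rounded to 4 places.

Write H for 'the sample originates from the suspect'. Prior odds H:¬H = 0.189/0.811 = 0.23305. For the 'no-match' outcome, the likelihood ratio is 0.133/0.91 = 0.14615.
Posterior odds = 0.23305 × 0.14615 = 0.034061, so P(H|E) = 0.034061/(1+0.034061) = 0.0329. Then P(¬H|E) = 1 − 0.0329 = 0.9671.

P(¬H | E) ≈ 0.9671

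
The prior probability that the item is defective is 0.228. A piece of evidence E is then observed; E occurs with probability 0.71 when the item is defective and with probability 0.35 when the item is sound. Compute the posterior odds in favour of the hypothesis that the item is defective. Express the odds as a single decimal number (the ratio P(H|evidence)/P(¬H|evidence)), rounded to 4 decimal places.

Prior odds = 0.228/(1−0.228) = 0.29534.
Likelihood ratio for E = 0.71/0.35 = 2.0286.
Posterior odds = prior odds × LR = 0.59911.

Posterior odds ≈ 0.5991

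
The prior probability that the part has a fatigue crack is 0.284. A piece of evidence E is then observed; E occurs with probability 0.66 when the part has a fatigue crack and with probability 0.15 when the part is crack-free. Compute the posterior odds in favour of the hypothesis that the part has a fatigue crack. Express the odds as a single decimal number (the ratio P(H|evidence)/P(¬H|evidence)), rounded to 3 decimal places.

Prior odds = 0.284/(1−0.284) = 0.39665. In log-odds, ln(0.39665) = -0.92471.
Add log likelihood ratio: ln(4.4000) = 1.4816.
Posterior log-odds = 0.55690, so posterior odds = exp(0.55690) = 1.7453.

Posterior odds ≈ 1.745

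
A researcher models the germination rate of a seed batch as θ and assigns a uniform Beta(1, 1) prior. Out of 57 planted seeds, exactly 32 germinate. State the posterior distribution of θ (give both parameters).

Observing 32 successes and 25 failures updates Beta(1, 1) by adding the success and failure counts to the two shape parameters: α = 1+32 = 33, β = 1+25 = 26.

Posterior: Beta(33, 26)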